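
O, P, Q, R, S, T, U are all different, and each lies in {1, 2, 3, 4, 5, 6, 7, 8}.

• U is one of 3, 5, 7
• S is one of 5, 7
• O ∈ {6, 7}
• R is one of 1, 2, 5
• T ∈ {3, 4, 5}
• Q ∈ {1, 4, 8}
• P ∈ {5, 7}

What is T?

P and S between them cover only {5, 7} — a naked pair. Remove those values from O, R, T, U.
That leaves O = 6.
That leaves U = 3. Eliminate 3 elsewhere: T.
So T = 4.

4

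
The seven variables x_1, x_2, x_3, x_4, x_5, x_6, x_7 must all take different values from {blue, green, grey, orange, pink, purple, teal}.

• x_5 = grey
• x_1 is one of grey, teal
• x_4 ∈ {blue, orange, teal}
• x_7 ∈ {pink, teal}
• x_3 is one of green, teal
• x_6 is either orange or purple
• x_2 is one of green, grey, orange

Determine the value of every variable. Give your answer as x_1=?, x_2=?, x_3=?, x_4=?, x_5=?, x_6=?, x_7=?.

x_1=teal, x_2=orange, x_3=green, x_4=blue, x_5=grey, x_6=purple, x_7=pink

x_5 must be grey (only option left). So x_1, x_2 can't be grey.
x_1 must be teal (only option left). So x_3, x_4, x_7 can't be teal.
x_3 has just one choice, so x_3 = green. Eliminate green elsewhere: x_2.
x_7 must be pink (only option left).
x_2 must be orange (only option left). Eliminate orange elsewhere: x_4, x_6.
x_4 has just one choice, so x_4 = blue.
That leaves x_6 = purple.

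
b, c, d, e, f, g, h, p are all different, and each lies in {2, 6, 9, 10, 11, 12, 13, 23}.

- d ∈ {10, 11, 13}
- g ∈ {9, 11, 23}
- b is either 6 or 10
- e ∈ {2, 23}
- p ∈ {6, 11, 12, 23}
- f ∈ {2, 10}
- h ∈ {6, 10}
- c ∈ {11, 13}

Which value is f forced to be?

The 8 variables together cover exactly {2, 6, 9, 10, 11, 12, 13, 23} — 8 values for 8 variables — and 9 appears only in g's list, so g = 9.
The 7 still-open variables draw from only 7 values {2, 6, 10, 11, 12, 13, 23}, so each is used; only p can be 12, hence p = 12.
Among the 6 still-open variables, 23 fits only e (and all 6 values in {2, 6, 10, 11, 13, 23} must be used), so e = 23.
The 5 still-open variables draw from only 5 values {2, 6, 10, 11, 13}, so each is used; only f can be 2, hence f = 2.

2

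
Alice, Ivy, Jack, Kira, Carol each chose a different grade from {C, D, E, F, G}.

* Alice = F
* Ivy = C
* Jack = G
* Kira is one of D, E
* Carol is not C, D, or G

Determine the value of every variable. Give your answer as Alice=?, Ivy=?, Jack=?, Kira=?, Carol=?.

Alice=F, Ivy=C, Jack=G, Kira=D, Carol=E

Alice's domain is down to {F}, so Alice = F. Strike F from Carol.
Ivy has just one choice, so Ivy = C.
Jack must be G (only option left).
Carol has just one choice, so Carol = E. So Kira can't be E.
That leaves Kira = D.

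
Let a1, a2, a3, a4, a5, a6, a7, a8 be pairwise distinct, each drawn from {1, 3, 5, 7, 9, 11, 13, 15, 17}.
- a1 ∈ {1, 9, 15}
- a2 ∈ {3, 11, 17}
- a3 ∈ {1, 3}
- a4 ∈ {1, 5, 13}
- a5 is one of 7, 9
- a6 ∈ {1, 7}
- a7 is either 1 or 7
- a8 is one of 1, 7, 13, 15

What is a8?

13

The 2 variables a6 and a7 are confined to {1, 7}, which locks those values in; drop them from a1, a3, a4, a5, a8.
a3 has just one choice, so a3 = 3. Remove 3 from a2.
That leaves a5 = 9. Strike 9 from a1.
a1's domain is down to {15}, so a1 = 15. So a8 can't be 15.
So a8 = 13.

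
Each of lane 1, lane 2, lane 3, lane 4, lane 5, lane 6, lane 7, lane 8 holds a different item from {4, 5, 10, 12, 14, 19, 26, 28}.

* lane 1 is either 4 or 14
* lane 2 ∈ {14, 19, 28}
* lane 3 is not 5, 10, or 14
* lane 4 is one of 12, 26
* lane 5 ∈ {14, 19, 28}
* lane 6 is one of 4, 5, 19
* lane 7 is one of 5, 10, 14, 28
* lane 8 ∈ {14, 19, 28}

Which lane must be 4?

lane 1

The 8 variables draw from only 8 values {4, 5, 10, 12, 14, 19, 26, 28}, so each is used; only lane 7 can be 10, hence lane 7 = 10.
Among the 7 still-open variables, 5 fits only lane 6 (and all 7 values in {4, 5, 12, 14, 19, 26, 28} must be used), so lane 6 = 5.
lane 2, lane 5, lane 8 share exactly the 3 values {14, 19, 28}; by pigeonhole those values go to them, so strike 14, 19, 28 from lane 1, lane 3.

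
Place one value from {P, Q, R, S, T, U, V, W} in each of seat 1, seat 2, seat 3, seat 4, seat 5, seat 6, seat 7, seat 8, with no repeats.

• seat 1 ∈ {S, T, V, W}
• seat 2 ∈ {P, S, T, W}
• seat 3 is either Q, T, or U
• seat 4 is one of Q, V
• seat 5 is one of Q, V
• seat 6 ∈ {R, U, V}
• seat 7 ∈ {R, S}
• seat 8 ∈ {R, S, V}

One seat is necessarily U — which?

seat 6

The 8 variables draw from only 8 values {P, Q, R, S, T, U, V, W}, so each is used; only seat 2 can be P, hence seat 2 = P.
The 7 still-open variables together cover exactly {Q, R, S, T, U, V, W} — 7 values for 7 variables — and W appears only in seat 1's list, so seat 1 = W.
Among the 6 still-open variables, T fits only seat 3 (and all 6 values in {Q, R, S, T, U, V} must be used), so seat 3 = T.
The 5 still-open variables together cover exactly {Q, R, S, U, V} — 5 values for 5 variables — and U appears only in seat 6's list, so seat 6 = U.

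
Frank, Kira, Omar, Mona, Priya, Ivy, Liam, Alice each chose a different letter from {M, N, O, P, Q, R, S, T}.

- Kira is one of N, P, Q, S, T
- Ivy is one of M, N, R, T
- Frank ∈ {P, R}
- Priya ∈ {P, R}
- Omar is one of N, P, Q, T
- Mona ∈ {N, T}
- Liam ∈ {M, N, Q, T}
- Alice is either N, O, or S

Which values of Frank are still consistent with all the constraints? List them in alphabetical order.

The 8 variables draw from only 8 values {M, N, O, P, Q, R, S, T}, so each is used; only Alice can be O, hence Alice = O.
Among the 7 still-open variables, S fits only Kira (and all 7 values in {M, N, P, Q, R, S, T} must be used), so Kira = S.
Frank and Priya share exactly the 2 values {P, R}; by pigeonhole those values go to them, so strike P, R from Omar, Ivy.
No further eliminations apply; Frank can still be any of P, R.

P, R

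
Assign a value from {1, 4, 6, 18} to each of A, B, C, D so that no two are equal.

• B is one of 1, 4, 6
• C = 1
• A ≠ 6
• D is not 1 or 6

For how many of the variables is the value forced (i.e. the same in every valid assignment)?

C must be 1 (only option left). Strike 1 from A, B.
The 3 still-open variables draw from only 3 values {4, 6, 18}, so each is used; only B can be 6, hence B = 6.
Determined: B=6, C=1. The other variables each still have more than one consistent value. That makes 2.

2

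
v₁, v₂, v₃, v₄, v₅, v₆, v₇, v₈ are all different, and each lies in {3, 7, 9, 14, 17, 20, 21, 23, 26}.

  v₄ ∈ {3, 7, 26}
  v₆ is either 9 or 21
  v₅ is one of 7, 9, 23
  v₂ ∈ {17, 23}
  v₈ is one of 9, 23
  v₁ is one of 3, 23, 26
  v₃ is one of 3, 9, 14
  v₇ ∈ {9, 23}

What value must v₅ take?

7

Among the 8 variables, 14 fits only v₃ (and all 8 values in {3, 7, 9, 14, 17, 21, 23, 26} must be used), so v₃ = 14.
The 7 still-open variables draw from only 7 values {3, 7, 9, 17, 21, 23, 26}, so each is used; only v₂ can be 17, hence v₂ = 17.
The 6 still-open variables draw from only 6 values {3, 7, 9, 21, 23, 26}, so each is used; only v₆ can be 21, hence v₆ = 21.
v₇ and v₈ between them cover only {9, 23} — a naked pair. Remove those values from v₁, v₅.
So v₅ = 7.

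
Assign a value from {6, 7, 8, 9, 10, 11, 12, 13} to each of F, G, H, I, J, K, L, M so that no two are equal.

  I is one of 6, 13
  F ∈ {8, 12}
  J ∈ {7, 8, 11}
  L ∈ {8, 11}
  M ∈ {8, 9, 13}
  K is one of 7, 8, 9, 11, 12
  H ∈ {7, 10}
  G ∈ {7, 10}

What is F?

Among the 8 variables, 6 fits only I (and all 8 values in {6, 7, 8, 9, 10, 11, 12, 13} must be used), so I = 6.
The 7 still-open variables draw from only 7 values {7, 8, 9, 10, 11, 12, 13}, so each is used; only M can be 13, hence M = 13.
The 6 still-open variables together cover exactly {7, 8, 9, 10, 11, 12} — 6 values for 6 variables — and 9 appears only in K's list, so K = 9.
Among the 5 still-open variables, 12 fits only F (and all 5 values in {7, 8, 10, 11, 12} must be used), so F = 12.

12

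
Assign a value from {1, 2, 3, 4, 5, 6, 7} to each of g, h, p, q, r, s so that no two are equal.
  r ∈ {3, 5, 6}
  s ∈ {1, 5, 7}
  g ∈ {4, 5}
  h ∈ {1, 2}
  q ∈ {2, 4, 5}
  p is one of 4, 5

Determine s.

g and p share exactly the 2 values {4, 5}; by pigeonhole those values go to them, so strike 4, 5 from q, r, s.
q's domain is down to {2}, so q = 2. Remove 2 from h.
h has just one choice, so h = 1. So s can't be 1.
So s = 7.

7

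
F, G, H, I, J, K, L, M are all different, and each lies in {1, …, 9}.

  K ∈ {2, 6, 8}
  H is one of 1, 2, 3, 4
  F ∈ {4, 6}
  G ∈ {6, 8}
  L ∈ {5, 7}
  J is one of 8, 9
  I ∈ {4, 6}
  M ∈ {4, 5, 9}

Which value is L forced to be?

7

The 2 variables F and I are confined to {4, 6}, which locks those values in; drop them from G, H, K, M.
G has just one choice, so G = 8. Eliminate 8 elsewhere: J, K.
J's domain is down to {9}, so J = 9. Strike 9 from M.
K's domain is down to {2}, so K = 2. So H can't be 2.
That leaves M = 5. So L can't be 5.
So L = 7.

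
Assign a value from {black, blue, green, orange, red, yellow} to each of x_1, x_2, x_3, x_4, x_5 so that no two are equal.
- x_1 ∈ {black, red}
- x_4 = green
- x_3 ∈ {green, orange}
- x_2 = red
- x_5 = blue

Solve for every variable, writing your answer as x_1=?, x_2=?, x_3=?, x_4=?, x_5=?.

x_1=black, x_2=red, x_3=orange, x_4=green, x_5=blue

x_2 must be red (only option left). Remove red from x_1.
x_4's domain is down to {green}, so x_4 = green. Remove green from x_3.
That leaves x_5 = blue.
That leaves x_1 = black.
That leaves x_3 = orange.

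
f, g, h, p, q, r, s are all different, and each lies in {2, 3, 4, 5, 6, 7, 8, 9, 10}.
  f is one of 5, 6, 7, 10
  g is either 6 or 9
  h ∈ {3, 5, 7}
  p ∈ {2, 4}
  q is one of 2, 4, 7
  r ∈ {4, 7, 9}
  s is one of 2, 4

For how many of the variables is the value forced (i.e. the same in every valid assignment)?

p and s between them cover only {2, 4} — a naked pair. Remove those values from q, r.
q has just one choice, so q = 7. Strike 7 from f, h, r.
r's domain is down to {9}, so r = 9. So g can't be 9.
That leaves g = 6. Remove 6 from f.
Determined: g=6, q=7, r=9. The other variables each still have more than one consistent value. That makes 3.

3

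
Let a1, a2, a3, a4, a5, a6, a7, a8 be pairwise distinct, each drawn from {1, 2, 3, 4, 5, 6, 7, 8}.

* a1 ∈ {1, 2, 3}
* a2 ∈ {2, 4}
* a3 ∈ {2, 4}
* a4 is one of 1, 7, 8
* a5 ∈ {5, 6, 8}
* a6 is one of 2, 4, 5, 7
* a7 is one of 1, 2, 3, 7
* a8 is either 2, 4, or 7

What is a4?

8

The 8 variables draw from only 8 values {1, 2, 3, 4, 5, 6, 7, 8}, so each is used; only a5 can be 6, hence a5 = 6.
The 7 still-open variables draw from only 7 values {1, 2, 3, 4, 5, 7, 8}, so each is used; only a6 can be 5, hence a6 = 5.
The 6 still-open variables draw from only 6 values {1, 2, 3, 4, 7, 8}, so each is used; only a4 can be 8, hence a4 = 8.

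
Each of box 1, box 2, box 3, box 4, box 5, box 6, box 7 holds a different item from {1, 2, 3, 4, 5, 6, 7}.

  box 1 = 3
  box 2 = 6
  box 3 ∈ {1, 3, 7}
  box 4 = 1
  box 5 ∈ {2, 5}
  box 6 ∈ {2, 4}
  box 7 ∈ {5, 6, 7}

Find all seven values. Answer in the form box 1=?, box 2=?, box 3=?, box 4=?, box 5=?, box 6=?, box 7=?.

box 1=3, box 2=6, box 3=7, box 4=1, box 5=2, box 6=4, box 7=5

box 1 has just one choice, so box 1 = 3. So box 3 can't be 3.
box 2's domain is down to {6}, so box 2 = 6. Eliminate 6 elsewhere: box 7.
That leaves box 4 = 1. Remove 1 from box 3.
That leaves box 3 = 7. Eliminate 7 elsewhere: box 7.
box 7 must be 5 (only option left). So box 5 can't be 5.
box 5's domain is down to {2}, so box 5 = 2. Remove 2 from box 6.
That leaves box 6 = 4.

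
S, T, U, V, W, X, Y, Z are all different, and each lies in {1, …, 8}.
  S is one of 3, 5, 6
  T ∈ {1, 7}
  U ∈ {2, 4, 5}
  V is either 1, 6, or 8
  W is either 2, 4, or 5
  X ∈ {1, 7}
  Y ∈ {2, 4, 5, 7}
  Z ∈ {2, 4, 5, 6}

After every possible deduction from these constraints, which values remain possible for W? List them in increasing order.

2, 4, 5

The 8 variables together cover exactly {1, 2, 3, 4, 5, 6, 7, 8} — 8 values for 8 variables — and 3 appears only in S's list, so S = 3.
The 7 still-open variables together cover exactly {1, 2, 4, 5, 6, 7, 8} — 7 values for 7 variables — and 8 appears only in V's list, so V = 8.
Among the 6 still-open variables, 6 fits only Z (and all 6 values in {1, 2, 4, 5, 6, 7} must be used), so Z = 6.
T and X share exactly the 2 values {1, 7}; by pigeonhole those values go to them, so strike 1, 7 from Y.
No further eliminations apply; W can still be any of 2, 4, 5.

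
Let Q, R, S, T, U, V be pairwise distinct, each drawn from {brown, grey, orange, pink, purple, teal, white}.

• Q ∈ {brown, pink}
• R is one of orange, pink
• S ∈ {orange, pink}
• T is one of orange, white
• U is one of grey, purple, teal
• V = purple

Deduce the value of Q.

V's domain is down to {purple}, so V = purple. So U can't be purple.
R and S between them cover only {orange, pink} — a naked pair. Remove those values from Q, T.
So Q = brown.

brown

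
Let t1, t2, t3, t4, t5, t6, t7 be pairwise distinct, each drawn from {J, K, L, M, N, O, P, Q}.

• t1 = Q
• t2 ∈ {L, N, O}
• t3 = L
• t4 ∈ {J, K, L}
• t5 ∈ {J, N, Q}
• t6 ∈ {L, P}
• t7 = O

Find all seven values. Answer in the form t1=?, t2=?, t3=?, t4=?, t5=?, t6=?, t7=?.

t1 must be Q (only option left). So t5 can't be Q.
t3 has just one choice, so t3 = L. Remove L from t2, t4, t6.
t6's domain is down to {P}, so t6 = P.
That leaves t7 = O. So t2 can't be O.
t2 has just one choice, so t2 = N. Eliminate N elsewhere: t5.
t5 has just one choice, so t5 = J. So t4 can't be J.
That leaves t4 = K.

t1=Q, t2=N, t3=L, t4=K, t5=J, t6=P, t7=O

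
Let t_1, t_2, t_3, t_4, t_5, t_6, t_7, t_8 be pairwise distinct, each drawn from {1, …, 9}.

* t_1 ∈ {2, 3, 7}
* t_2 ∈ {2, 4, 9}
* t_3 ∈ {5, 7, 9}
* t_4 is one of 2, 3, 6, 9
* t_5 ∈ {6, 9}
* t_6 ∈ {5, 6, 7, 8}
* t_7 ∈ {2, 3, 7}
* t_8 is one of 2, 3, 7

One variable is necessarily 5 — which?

t_3

Among the 8 variables, 4 fits only t_2 (and all 8 values in {2, 3, 4, 5, 6, 7, 8, 9} must be used), so t_2 = 4.
Among the 7 still-open variables, 8 fits only t_6 (and all 7 values in {2, 3, 5, 6, 7, 8, 9} must be used), so t_6 = 8.
The 6 still-open variables draw from only 6 values {2, 3, 5, 6, 7, 9}, so each is used; only t_3 can be 5, hence t_3 = 5.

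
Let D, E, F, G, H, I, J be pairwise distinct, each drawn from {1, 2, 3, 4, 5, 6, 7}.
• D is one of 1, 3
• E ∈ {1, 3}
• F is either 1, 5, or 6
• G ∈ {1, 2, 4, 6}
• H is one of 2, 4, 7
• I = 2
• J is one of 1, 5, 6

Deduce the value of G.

4

I's domain is down to {2}, so I = 2. So G, H can't be 2.
Among the 6 still-open variables, 7 fits only H (and all 6 values in {1, 3, 4, 5, 6, 7} must be used), so H = 7.
Among the 5 still-open variables, 4 fits only G (and all 5 values in {1, 3, 4, 5, 6} must be used), so G = 4.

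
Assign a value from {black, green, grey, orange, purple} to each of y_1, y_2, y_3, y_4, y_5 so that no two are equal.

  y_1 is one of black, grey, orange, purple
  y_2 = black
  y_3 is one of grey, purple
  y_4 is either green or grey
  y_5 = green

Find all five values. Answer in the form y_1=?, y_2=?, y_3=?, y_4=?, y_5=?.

y_1=orange, y_2=black, y_3=purple, y_4=grey, y_5=green

y_2 must be black (only option left). Strike black from y_1.
That leaves y_5 = green. Remove green from y_4.
y_4's domain is down to {grey}, so y_4 = grey. So y_1, y_3 can't be grey.
y_3 must be purple (only option left). So y_1 can't be purple.
y_1 has just one choice, so y_1 = orange.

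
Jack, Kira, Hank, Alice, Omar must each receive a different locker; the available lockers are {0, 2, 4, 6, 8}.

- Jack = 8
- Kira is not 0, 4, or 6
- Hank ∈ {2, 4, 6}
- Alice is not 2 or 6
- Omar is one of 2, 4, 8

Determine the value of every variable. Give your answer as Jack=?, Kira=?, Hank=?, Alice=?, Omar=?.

Jack has just one choice, so Jack = 8. So Kira, Alice, Omar can't be 8.
That leaves Kira = 2. Eliminate 2 elsewhere: Hank, Omar.
That leaves Omar = 4. So Hank, Alice can't be 4.
Hank has just one choice, so Hank = 6.
Alice has just one choice, so Alice = 0.

Jack=8, Kira=2, Hank=6, Alice=0, Omar=4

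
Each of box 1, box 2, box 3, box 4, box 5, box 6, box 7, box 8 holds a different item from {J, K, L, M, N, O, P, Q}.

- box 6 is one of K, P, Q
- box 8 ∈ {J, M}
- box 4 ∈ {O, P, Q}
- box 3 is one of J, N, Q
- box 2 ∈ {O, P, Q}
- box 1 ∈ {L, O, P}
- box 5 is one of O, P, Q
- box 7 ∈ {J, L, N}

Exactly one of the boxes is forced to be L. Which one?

The 8 variables together cover exactly {J, K, L, M, N, O, P, Q} — 8 values for 8 variables — and K appears only in box 6's list, so box 6 = K.
Among the 7 still-open variables, M fits only box 8 (and all 7 values in {J, L, M, N, O, P, Q} must be used), so box 8 = M.
The 3 variables box 2, box 4, box 5 are confined to {O, P, Q}, which locks those values in; drop them from box 1, box 3.
So L goes to box 1.

box 1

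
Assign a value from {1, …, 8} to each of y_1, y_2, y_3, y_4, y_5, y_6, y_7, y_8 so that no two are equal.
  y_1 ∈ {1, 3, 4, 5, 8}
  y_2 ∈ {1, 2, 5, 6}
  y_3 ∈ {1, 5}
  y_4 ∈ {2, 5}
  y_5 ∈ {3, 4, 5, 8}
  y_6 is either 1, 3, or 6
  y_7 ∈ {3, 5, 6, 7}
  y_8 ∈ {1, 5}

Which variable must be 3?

y_6

The 8 variables together cover exactly {1, 2, 3, 4, 5, 6, 7, 8} — 8 values for 8 variables — and 7 appears only in y_7's list, so y_7 = 7.
y_3 and y_8 between them cover only {1, 5} — a naked pair. Remove those values from y_1, y_2, y_4, y_5, y_6.
y_4 must be 2 (only option left). Strike 2 from y_2.
That leaves y_2 = 6. Strike 6 from y_6.
So 3 goes to y_6.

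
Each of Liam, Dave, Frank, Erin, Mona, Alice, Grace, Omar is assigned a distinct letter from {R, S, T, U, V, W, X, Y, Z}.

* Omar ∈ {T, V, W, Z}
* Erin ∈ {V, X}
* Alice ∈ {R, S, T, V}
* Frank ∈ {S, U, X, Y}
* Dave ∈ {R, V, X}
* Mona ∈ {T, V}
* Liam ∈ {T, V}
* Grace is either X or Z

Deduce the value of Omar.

Liam and Mona between them cover only {T, V} — a naked pair. Remove those values from Dave, Erin, Alice, Omar.
That leaves Erin = X. Strike X from Dave, Frank, Grace.
Grace must be Z (only option left). So Omar can't be Z.
So Omar = W.

W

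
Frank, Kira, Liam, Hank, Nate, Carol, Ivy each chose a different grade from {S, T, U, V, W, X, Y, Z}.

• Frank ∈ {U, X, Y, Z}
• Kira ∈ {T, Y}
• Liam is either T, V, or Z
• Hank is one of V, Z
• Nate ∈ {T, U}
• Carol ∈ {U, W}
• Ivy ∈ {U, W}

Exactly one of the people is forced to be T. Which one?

Nate

Among the 7 variables, X fits only Frank (and all 7 values in {T, U, V, W, X, Y, Z} must be used), so Frank = X.
Among the 6 still-open variables, Y fits only Kira (and all 6 values in {T, U, V, W, Y, Z} must be used), so Kira = Y.
Carol and Ivy between them cover only {U, W} — a naked pair. Remove those values from Nate.
So T goes to Nate.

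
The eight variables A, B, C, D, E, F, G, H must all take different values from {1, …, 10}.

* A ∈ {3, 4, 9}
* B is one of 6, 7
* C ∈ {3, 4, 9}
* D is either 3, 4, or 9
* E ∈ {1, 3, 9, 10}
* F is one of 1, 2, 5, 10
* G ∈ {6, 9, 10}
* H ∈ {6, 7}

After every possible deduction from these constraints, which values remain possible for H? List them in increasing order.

B and H between them cover only {6, 7} — a naked pair. Remove those values from G.
A, C, D share exactly the 3 values {3, 4, 9}; by pigeonhole those values go to them, so strike 3, 4, 9 from E, G.
G's domain is down to {10}, so G = 10. Remove 10 from E, F.
E must be 1 (only option left). Eliminate 1 elsewhere: F.
No further eliminations apply; H can still be any of 6, 7.

6, 7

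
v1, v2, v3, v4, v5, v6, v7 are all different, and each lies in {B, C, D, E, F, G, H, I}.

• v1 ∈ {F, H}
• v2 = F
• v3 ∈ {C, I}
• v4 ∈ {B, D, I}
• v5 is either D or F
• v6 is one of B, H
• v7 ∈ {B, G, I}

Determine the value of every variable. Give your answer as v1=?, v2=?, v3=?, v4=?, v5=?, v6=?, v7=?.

v1=H, v2=F, v3=C, v4=I, v5=D, v6=B, v7=G

v2's domain is down to {F}, so v2 = F. Remove F from v1, v5.
That leaves v5 = D. Remove D from v4.
v1's domain is down to {H}, so v1 = H. So v6 can't be H.
v6 must be B (only option left). So v4, v7 can't be B.
v4 must be I (only option left). So v3, v7 can't be I.
v7 has just one choice, so v7 = G.
v3's domain is down to {C}, so v3 = C.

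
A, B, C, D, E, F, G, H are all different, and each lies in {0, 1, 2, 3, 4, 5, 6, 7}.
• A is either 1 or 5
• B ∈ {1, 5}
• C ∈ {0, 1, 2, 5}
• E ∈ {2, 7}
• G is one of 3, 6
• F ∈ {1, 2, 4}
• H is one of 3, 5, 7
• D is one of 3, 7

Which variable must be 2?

The 8 variables draw from only 8 values {0, 1, 2, 3, 4, 5, 6, 7}, so each is used; only C can be 0, hence C = 0.
The 7 still-open variables together cover exactly {1, 2, 3, 4, 5, 6, 7} — 7 values for 7 variables — and 4 appears only in F's list, so F = 4.
The 6 still-open variables draw from only 6 values {1, 2, 3, 5, 6, 7}, so each is used; only E can be 2, hence E = 2.

E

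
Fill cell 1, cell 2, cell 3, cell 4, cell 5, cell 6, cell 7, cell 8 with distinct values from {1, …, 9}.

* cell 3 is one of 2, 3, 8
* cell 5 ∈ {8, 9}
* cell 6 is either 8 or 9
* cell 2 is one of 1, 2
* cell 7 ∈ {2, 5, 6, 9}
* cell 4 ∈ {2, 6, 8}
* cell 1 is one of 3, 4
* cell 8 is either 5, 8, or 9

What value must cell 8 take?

5

The 8 variables draw from only 8 values {1, 2, 3, 4, 5, 6, 8, 9}, so each is used; only cell 2 can be 1, hence cell 2 = 1.
The 7 still-open variables together cover exactly {2, 3, 4, 5, 6, 8, 9} — 7 values for 7 variables — and 4 appears only in cell 1's list, so cell 1 = 4.
The 6 still-open variables together cover exactly {2, 3, 5, 6, 8, 9} — 6 values for 6 variables — and 3 appears only in cell 3's list, so cell 3 = 3.
cell 5 and cell 6 share exactly the 2 values {8, 9}; by pigeonhole those values go to them, so strike 8, 9 from cell 4, cell 7, cell 8.
So cell 8 = 5.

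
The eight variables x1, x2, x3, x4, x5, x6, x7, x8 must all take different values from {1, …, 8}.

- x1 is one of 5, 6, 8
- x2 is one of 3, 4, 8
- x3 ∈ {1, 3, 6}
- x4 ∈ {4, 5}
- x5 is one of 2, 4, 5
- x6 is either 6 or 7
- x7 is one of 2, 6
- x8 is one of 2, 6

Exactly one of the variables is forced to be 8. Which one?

Among the 8 variables, 1 fits only x3 (and all 8 values in {1, 2, 3, 4, 5, 6, 7, 8} must be used), so x3 = 1.
Among the 7 still-open variables, 3 fits only x2 (and all 7 values in {2, 3, 4, 5, 6, 7, 8} must be used), so x2 = 3.
The 6 still-open variables together cover exactly {2, 4, 5, 6, 7, 8} — 6 values for 6 variables — and 7 appears only in x6's list, so x6 = 7.
Among the 5 still-open variables, 8 fits only x1 (and all 5 values in {2, 4, 5, 6, 8} must be used), so x1 = 8.

x1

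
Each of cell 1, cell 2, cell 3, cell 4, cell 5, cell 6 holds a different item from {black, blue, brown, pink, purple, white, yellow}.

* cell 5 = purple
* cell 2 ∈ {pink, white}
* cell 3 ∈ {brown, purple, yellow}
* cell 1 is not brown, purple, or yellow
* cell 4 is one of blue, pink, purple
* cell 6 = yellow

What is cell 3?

cell 5's domain is down to {purple}, so cell 5 = purple. Strike purple from cell 3, cell 4.
cell 6's domain is down to {yellow}, so cell 6 = yellow. Eliminate yellow elsewhere: cell 3.
So cell 3 = brown.

brown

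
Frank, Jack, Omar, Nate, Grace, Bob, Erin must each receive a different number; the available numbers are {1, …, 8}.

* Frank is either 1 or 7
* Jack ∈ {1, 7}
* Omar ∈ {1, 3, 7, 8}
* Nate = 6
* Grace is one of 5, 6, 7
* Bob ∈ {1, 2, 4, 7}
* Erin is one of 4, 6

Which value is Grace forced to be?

Nate's domain is down to {6}, so Nate = 6. So Grace, Erin can't be 6.
Erin must be 4 (only option left). So Bob can't be 4.
Frank and Jack between them cover only {1, 7} — a naked pair. Remove those values from Omar, Grace, Bob.
So Grace = 5.

5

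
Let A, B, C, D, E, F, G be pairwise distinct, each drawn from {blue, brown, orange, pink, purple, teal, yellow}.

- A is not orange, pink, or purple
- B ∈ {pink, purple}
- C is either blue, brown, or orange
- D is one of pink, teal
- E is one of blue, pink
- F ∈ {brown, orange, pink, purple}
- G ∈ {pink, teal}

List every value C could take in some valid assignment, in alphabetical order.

brown, orange

The 7 variables together cover exactly {blue, brown, orange, pink, purple, teal, yellow} — 7 values for 7 variables — and yellow appears only in A's list, so A = yellow.
D and G between them cover only {pink, teal} — a naked pair. Remove those values from B, E, F.
B must be purple (only option left). Eliminate purple elsewhere: F.
E has just one choice, so E = blue. Strike blue from C.
No further eliminations apply; C can still be any of brown, orange.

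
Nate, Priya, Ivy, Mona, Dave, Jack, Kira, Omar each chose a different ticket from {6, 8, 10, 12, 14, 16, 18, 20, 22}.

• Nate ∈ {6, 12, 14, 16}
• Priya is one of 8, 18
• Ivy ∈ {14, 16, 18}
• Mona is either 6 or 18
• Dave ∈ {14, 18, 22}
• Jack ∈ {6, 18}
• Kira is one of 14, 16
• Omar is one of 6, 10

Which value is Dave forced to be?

Among the 8 variables, 8 fits only Priya (and all 8 values in {6, 8, 10, 12, 14, 16, 18, 22} must be used), so Priya = 8.
The 7 still-open variables draw from only 7 values {6, 10, 12, 14, 16, 18, 22}, so each is used; only Omar can be 10, hence Omar = 10.
Among the 6 still-open variables, 12 fits only Nate (and all 6 values in {6, 12, 14, 16, 18, 22} must be used), so Nate = 12.
The 5 still-open variables together cover exactly {6, 14, 16, 18, 22} — 5 values for 5 variables — and 22 appears only in Dave's list, so Dave = 22.

22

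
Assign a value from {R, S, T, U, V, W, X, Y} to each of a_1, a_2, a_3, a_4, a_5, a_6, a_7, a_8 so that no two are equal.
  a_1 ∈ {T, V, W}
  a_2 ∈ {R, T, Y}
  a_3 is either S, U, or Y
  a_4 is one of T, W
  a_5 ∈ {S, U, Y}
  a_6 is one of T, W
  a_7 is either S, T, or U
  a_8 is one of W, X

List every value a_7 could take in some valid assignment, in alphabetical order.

Among the 8 variables, R fits only a_2 (and all 8 values in {R, S, T, U, V, W, X, Y} must be used), so a_2 = R.
The 7 still-open variables together cover exactly {S, T, U, V, W, X, Y} — 7 values for 7 variables — and V appears only in a_1's list, so a_1 = V.
Among the 6 still-open variables, X fits only a_8 (and all 6 values in {S, T, U, W, X, Y} must be used), so a_8 = X.
The 2 variables a_4 and a_6 are confined to {T, W}, which locks those values in; drop them from a_7.
No further eliminations apply; a_7 can still be any of S, U.

S, U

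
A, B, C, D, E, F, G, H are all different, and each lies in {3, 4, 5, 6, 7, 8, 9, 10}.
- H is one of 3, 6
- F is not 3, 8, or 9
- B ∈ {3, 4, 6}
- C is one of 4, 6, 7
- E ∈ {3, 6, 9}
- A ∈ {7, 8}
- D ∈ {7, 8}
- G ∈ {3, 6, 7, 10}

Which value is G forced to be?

10

The 8 variables together cover exactly {3, 4, 5, 6, 7, 8, 9, 10} — 8 values for 8 variables — and 5 appears only in F's list, so F = 5.
The 7 still-open variables draw from only 7 values {3, 4, 6, 7, 8, 9, 10}, so each is used; only E can be 9, hence E = 9.
The 6 still-open variables draw from only 6 values {3, 4, 6, 7, 8, 10}, so each is used; only G can be 10, hence G = 10.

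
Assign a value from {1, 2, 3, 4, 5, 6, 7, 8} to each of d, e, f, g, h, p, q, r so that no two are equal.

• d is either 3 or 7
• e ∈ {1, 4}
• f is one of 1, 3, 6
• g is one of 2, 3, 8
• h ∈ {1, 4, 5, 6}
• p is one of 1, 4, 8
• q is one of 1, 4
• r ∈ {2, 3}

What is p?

The 8 variables together cover exactly {1, 2, 3, 4, 5, 6, 7, 8} — 8 values for 8 variables — and 5 appears only in h's list, so h = 5.
The 7 still-open variables draw from only 7 values {1, 2, 3, 4, 6, 7, 8}, so each is used; only f can be 6, hence f = 6.
Among the 6 still-open variables, 7 fits only d (and all 6 values in {1, 2, 3, 4, 7, 8} must be used), so d = 7.
e and q between them cover only {1, 4} — a naked pair. Remove those values from p.
So p = 8.

8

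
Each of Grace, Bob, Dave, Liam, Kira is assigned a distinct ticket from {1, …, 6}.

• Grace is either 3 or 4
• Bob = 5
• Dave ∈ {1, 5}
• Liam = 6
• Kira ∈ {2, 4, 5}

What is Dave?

1

Bob has just one choice, so Bob = 5. So Dave, Kira can't be 5.
So Dave = 1.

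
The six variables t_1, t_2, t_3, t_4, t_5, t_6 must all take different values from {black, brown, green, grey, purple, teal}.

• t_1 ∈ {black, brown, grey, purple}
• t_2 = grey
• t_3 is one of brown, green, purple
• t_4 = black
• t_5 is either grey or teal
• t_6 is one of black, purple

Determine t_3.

green

t_2's domain is down to {grey}, so t_2 = grey. Strike grey from t_1, t_5.
t_4's domain is down to {black}, so t_4 = black. Remove black from t_1, t_6.
That leaves t_5 = teal.
t_6 has just one choice, so t_6 = purple. Eliminate purple elsewhere: t_1, t_3.
t_1 must be brown (only option left). Remove brown from t_3.
So t_3 = green.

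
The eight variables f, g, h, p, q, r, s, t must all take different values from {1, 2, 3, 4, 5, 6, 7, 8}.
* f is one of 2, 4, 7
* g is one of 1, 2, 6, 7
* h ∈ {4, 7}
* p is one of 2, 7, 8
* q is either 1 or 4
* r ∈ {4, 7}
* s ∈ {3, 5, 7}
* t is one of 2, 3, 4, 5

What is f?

2

The 8 variables draw from only 8 values {1, 2, 3, 4, 5, 6, 7, 8}, so each is used; only g can be 6, hence g = 6.
Among the 7 still-open variables, 1 fits only q (and all 7 values in {1, 2, 3, 4, 5, 7, 8} must be used), so q = 1.
Among the 6 still-open variables, 8 fits only p (and all 6 values in {2, 3, 4, 5, 7, 8} must be used), so p = 8.
h and r between them cover only {4, 7} — a naked pair. Remove those values from f, s, t.
So f = 2.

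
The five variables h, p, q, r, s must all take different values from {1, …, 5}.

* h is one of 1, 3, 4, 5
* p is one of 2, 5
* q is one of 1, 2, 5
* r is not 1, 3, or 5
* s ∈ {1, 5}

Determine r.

4

The 5 variables draw from only 5 values {1, 2, 3, 4, 5}, so each is used; only h can be 3, hence h = 3.
The 4 still-open variables together cover exactly {1, 2, 4, 5} — 4 values for 4 variables — and 4 appears only in r's list, so r = 4.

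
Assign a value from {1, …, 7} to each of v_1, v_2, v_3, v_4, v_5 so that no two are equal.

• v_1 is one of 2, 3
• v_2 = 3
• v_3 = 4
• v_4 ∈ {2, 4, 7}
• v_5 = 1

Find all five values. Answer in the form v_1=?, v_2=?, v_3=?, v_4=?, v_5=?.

v_2's domain is down to {3}, so v_2 = 3. Strike 3 from v_1.
v_3 has just one choice, so v_3 = 4. So v_4 can't be 4.
v_5's domain is down to {1}, so v_5 = 1.
v_1 has just one choice, so v_1 = 2. Strike 2 from v_4.
v_4 must be 7 (only option left).

v_1=2, v_2=3, v_3=4, v_4=7, v_5=1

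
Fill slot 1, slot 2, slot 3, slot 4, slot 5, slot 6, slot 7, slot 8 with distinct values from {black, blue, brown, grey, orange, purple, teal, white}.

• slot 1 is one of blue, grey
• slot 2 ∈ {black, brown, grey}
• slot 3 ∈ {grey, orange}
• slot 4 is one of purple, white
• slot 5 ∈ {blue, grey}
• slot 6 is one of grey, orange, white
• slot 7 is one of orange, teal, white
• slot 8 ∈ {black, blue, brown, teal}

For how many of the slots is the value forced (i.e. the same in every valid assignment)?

4

Among the 8 variables, purple fits only slot 4 (and all 8 values in {black, blue, brown, grey, orange, purple, teal, white} must be used), so slot 4 = purple.
slot 1 and slot 5 between them cover only {blue, grey} — a naked pair. Remove those values from slot 2, slot 3, slot 6, slot 8.
slot 3 has just one choice, so slot 3 = orange. So slot 6, slot 7 can't be orange.
slot 6's domain is down to {white}, so slot 6 = white. Strike white from slot 7.
slot 7's domain is down to {teal}, so slot 7 = teal. Remove teal from slot 8.
Determined: slot 3=orange, slot 4=purple, slot 6=white, slot 7=teal. The other slots each still have more than one consistent value. That makes 4.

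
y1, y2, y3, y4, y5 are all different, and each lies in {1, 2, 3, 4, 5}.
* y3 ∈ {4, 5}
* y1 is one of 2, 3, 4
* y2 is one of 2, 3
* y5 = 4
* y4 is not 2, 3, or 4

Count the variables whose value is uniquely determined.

y5's domain is down to {4}, so y5 = 4. So y1, y3 can't be 4.
y3 must be 5 (only option left). So y4 can't be 5.
y4 must be 1 (only option left).
Determined: y3=5, y4=1, y5=4. The other variables each still have more than one consistent value. That makes 3.

3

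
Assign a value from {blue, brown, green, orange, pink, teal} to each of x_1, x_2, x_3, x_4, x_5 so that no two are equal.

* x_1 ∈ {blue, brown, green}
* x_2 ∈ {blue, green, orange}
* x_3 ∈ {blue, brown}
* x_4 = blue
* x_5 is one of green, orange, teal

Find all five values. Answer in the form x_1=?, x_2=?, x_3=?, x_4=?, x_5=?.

x_4's domain is down to {blue}, so x_4 = blue. Remove blue from x_1, x_2, x_3.
That leaves x_3 = brown. Strike brown from x_1.
x_1 must be green (only option left). Strike green from x_2, x_5.
That leaves x_2 = orange. Remove orange from x_5.
That leaves x_5 = teal.

x_1=green, x_2=orange, x_3=brown, x_4=blue, x_5=teal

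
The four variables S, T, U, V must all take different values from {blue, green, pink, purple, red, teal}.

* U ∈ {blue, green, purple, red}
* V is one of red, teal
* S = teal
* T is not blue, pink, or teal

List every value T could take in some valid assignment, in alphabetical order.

S's domain is down to {teal}, so S = teal. Eliminate teal elsewhere: V.
V must be red (only option left). Strike red from T, U.
No further eliminations apply; T can still be any of green, purple.

green, purple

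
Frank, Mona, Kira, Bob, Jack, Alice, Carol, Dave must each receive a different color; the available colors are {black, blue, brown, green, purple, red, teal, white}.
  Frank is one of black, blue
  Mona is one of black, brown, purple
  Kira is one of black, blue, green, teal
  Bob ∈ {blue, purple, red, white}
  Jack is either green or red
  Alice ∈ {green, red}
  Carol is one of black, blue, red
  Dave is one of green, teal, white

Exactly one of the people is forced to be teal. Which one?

Kira

Among the 8 variables, brown fits only Mona (and all 8 values in {black, blue, brown, green, purple, red, teal, white} must be used), so Mona = brown.
The 7 still-open variables together cover exactly {black, blue, green, purple, red, teal, white} — 7 values for 7 variables — and purple appears only in Bob's list, so Bob = purple.
Among the 6 still-open variables, white fits only Dave (and all 6 values in {black, blue, green, red, teal, white} must be used), so Dave = white.
The 5 still-open variables draw from only 5 values {black, blue, green, red, teal}, so each is used; only Kira can be teal, hence Kira = teal.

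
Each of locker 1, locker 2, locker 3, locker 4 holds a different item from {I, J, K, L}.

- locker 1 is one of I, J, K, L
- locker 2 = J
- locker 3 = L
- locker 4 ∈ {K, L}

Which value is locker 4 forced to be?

K

locker 2 must be J (only option left). So locker 1 can't be J.
That leaves locker 3 = L. Eliminate L elsewhere: locker 1, locker 4.
So locker 4 = K.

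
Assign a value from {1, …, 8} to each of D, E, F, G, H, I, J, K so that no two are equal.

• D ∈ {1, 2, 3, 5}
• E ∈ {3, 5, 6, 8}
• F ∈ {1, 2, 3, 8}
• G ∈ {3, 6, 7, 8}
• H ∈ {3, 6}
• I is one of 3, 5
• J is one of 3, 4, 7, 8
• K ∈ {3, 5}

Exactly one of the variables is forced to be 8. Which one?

Among the 8 variables, 4 fits only J (and all 8 values in {1, 2, 3, 4, 5, 6, 7, 8} must be used), so J = 4.
Among the 7 still-open variables, 7 fits only G (and all 7 values in {1, 2, 3, 5, 6, 7, 8} must be used), so G = 7.
I and K share exactly the 2 values {3, 5}; by pigeonhole those values go to them, so strike 3, 5 from D, E, F, H.
H's domain is down to {6}, so H = 6. Remove 6 from E.
So 8 goes to E.

E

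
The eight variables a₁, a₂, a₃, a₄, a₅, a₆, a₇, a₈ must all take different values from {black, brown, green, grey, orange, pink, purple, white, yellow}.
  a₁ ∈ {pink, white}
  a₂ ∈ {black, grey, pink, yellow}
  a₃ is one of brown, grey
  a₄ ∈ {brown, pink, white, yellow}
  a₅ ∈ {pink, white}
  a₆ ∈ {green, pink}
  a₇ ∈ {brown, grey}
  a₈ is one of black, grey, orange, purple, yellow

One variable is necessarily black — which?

The 2 variables a₁ and a₅ are confined to {pink, white}, which locks those values in; drop them from a₂, a₄, a₆.
That leaves a₆ = green.
a₃ and a₇ between them cover only {brown, grey} — a naked pair. Remove those values from a₂, a₄, a₈.
a₄ has just one choice, so a₄ = yellow. Eliminate yellow elsewhere: a₂, a₈.
So black goes to a₂.

a₂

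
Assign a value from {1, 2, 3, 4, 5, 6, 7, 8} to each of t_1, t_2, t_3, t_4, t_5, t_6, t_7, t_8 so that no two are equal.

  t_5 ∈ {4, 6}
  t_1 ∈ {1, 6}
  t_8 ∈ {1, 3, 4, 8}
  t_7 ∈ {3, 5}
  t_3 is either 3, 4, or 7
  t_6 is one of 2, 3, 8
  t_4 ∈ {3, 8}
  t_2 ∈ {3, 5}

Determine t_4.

8

The 8 variables together cover exactly {1, 2, 3, 4, 5, 6, 7, 8} — 8 values for 8 variables — and 2 appears only in t_6's list, so t_6 = 2.
Among the 7 still-open variables, 7 fits only t_3 (and all 7 values in {1, 3, 4, 5, 6, 7, 8} must be used), so t_3 = 7.
t_2 and t_7 between them cover only {3, 5} — a naked pair. Remove those values from t_4, t_8.
So t_4 = 8.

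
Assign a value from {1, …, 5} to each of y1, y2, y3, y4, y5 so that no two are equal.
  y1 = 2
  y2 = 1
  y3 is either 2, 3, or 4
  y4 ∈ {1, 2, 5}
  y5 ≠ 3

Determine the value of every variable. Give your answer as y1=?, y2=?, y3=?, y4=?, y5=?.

y1=2, y2=1, y3=3, y4=5, y5=4

y1 has just one choice, so y1 = 2. Strike 2 from y3, y4, y5.
y2 must be 1 (only option left). So y4, y5 can't be 1.
That leaves y4 = 5. Remove 5 from y5.
y5's domain is down to {4}, so y5 = 4. So y3 can't be 4.
y3 must be 3 (only option left).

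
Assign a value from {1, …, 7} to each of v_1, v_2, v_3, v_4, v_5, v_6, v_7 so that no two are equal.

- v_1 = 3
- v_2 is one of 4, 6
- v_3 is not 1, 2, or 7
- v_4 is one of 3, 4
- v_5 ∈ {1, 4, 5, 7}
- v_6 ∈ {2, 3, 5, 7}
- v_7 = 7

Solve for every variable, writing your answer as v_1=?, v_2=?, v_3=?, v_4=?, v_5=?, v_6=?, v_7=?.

v_1=3, v_2=6, v_3=5, v_4=4, v_5=1, v_6=2, v_7=7

v_1's domain is down to {3}, so v_1 = 3. Remove 3 from v_3, v_4, v_6.
v_4's domain is down to {4}, so v_4 = 4. Remove 4 from v_2, v_3, v_5.
That leaves v_7 = 7. Strike 7 from v_5, v_6.
v_2 must be 6 (only option left). Eliminate 6 elsewhere: v_3.
That leaves v_3 = 5. Remove 5 from v_5, v_6.
v_5's domain is down to {1}, so v_5 = 1.
v_6's domain is down to {2}, so v_6 = 2.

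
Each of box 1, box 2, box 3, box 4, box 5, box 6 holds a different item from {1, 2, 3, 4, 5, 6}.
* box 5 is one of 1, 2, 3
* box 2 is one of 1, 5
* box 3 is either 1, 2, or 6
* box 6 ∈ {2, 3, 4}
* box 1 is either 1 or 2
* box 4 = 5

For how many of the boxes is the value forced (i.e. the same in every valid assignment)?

6

box 4's domain is down to {5}, so box 4 = 5. Strike 5 from box 2.
box 2 must be 1 (only option left). Eliminate 1 elsewhere: box 1, box 3, box 5.
box 1's domain is down to {2}, so box 1 = 2. So box 3, box 5, box 6 can't be 2.
box 3's domain is down to {6}, so box 3 = 6.
box 5's domain is down to {3}, so box 5 = 3. So box 6 can't be 3.
box 6 has just one choice, so box 6 = 4.
Every box is fixed: box 1=2, box 2=1, box 3=6, box 4=5, box 5=3, box 6=4. That makes 6.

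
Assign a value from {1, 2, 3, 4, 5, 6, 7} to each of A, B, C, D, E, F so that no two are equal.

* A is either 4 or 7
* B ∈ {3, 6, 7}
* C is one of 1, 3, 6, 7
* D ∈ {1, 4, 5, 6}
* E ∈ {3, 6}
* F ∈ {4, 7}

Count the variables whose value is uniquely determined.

2

The 6 variables together cover exactly {1, 3, 4, 5, 6, 7} — 6 values for 6 variables — and 5 appears only in D's list, so D = 5.
Among the 5 still-open variables, 1 fits only C (and all 5 values in {1, 3, 4, 6, 7} must be used), so C = 1.
The 2 variables A and F are confined to {4, 7}, which locks those values in; drop them from B.
Determined: C=1, D=5. The other variables each still have more than one consistent value. That makes 2.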